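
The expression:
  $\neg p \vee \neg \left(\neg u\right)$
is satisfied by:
  {u: True, p: False}
  {p: False, u: False}
  {p: True, u: True}


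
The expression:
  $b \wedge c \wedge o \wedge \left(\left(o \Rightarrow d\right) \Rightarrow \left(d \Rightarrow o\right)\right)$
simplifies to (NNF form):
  $b \wedge c \wedge o$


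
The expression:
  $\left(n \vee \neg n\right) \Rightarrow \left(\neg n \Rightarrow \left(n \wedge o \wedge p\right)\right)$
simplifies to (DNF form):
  $n$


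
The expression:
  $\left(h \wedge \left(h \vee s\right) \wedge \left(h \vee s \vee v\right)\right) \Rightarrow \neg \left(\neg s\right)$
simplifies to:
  $s \vee \neg h$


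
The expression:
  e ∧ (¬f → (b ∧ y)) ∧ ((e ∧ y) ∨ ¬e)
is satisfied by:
  {e: True, b: True, f: True, y: True}
  {e: True, b: True, y: True, f: False}
  {e: True, f: True, y: True, b: False}


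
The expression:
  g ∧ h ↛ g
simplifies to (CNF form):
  False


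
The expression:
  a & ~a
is never true.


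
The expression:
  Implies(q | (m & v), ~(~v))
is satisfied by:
  {v: True, q: False}
  {q: False, v: False}
  {q: True, v: True}


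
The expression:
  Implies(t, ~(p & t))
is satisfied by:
  {p: False, t: False}
  {t: True, p: False}
  {p: True, t: False}


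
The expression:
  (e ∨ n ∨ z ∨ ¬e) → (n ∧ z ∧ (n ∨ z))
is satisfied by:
  {z: True, n: True}


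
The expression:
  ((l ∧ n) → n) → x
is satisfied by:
  {x: True}


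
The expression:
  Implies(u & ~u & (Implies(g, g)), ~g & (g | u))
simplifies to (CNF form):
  True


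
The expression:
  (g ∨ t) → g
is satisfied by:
  {g: True, t: False}
  {t: False, g: False}
  {t: True, g: True}


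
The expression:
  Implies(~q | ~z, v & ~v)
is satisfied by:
  {z: True, q: True}


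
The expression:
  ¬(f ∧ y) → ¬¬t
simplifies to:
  t ∨ (f ∧ y)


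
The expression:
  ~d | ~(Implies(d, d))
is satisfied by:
  {d: False}


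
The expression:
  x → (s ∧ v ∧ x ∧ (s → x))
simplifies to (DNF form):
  (s ∧ v) ∨ ¬x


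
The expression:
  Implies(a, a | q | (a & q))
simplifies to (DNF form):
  True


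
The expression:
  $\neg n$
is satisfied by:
  {n: False}


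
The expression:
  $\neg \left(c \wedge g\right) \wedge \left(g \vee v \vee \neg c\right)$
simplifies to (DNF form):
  $\left(v \wedge \neg g\right) \vee \neg c$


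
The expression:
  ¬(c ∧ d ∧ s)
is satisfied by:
  {s: False, c: False, d: False}
  {d: True, s: False, c: False}
  {c: True, s: False, d: False}
  {d: True, c: True, s: False}
  {s: True, d: False, c: False}
  {d: True, s: True, c: False}
  {c: True, s: True, d: False}


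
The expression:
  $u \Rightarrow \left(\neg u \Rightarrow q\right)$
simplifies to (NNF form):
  $\text{True}$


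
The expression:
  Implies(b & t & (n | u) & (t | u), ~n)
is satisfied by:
  {t: False, n: False, b: False}
  {b: True, t: False, n: False}
  {n: True, t: False, b: False}
  {b: True, n: True, t: False}
  {t: True, b: False, n: False}
  {b: True, t: True, n: False}
  {n: True, t: True, b: False}


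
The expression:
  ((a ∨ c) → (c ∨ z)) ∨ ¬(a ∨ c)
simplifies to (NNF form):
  c ∨ z ∨ ¬a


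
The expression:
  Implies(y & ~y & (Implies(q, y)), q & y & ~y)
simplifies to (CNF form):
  True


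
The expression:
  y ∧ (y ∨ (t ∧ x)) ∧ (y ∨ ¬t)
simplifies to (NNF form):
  y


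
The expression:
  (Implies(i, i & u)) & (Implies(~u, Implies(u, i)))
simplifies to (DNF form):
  u | ~i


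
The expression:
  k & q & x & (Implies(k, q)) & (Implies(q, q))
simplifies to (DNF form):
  k & q & x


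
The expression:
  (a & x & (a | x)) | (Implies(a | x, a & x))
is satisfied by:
  {a: False, x: False}
  {x: True, a: True}


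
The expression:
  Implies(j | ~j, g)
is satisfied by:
  {g: True}


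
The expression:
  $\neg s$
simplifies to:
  $\neg s$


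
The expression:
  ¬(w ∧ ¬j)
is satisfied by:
  {j: True, w: False}
  {w: False, j: False}
  {w: True, j: True}


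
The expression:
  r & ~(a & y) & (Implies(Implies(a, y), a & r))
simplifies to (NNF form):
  a & r & ~y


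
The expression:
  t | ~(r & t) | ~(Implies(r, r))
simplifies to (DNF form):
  True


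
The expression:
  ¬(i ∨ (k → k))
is never true.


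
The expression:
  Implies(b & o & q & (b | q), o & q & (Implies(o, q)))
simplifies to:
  True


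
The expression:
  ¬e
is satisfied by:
  {e: False}


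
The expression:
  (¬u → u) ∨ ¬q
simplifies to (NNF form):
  u ∨ ¬q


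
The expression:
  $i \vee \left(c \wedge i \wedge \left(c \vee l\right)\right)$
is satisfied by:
  {i: True}


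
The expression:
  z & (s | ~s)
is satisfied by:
  {z: True}


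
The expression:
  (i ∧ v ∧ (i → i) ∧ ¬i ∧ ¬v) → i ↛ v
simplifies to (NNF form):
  True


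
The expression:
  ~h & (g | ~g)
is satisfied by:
  {h: False}


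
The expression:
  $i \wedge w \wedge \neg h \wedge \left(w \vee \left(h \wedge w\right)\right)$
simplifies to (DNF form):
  $i \wedge w \wedge \neg h$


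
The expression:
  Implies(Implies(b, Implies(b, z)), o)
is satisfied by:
  {b: True, o: True, z: False}
  {o: True, z: False, b: False}
  {b: True, o: True, z: True}
  {o: True, z: True, b: False}
  {b: True, z: False, o: False}


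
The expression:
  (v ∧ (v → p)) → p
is always true.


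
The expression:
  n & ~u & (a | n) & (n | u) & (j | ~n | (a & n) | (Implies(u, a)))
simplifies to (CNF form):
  n & ~u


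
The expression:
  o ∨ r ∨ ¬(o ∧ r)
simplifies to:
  True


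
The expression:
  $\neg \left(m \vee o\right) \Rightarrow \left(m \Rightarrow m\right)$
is always true.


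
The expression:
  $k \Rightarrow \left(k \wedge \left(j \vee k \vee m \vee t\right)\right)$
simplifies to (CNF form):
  $\text{True}$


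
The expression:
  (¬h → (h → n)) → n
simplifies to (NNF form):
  n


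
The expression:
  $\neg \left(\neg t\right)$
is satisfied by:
  {t: True}


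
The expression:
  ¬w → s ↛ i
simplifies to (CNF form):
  (s ∨ w) ∧ (w ∨ ¬i)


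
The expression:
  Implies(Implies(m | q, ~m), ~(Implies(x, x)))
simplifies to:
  m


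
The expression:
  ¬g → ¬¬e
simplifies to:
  e ∨ g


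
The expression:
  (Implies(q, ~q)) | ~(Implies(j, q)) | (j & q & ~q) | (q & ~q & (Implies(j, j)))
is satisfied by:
  {q: False}


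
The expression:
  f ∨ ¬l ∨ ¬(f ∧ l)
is always true.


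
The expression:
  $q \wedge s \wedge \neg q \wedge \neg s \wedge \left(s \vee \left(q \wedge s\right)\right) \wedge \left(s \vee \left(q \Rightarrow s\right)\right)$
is never true.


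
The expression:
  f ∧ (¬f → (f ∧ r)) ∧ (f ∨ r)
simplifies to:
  f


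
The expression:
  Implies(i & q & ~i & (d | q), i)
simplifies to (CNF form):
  True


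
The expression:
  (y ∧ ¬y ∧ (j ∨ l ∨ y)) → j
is always true.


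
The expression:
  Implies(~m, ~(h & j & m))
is always true.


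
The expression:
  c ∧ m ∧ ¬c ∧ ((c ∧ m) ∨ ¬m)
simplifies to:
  False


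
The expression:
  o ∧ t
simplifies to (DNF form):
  o ∧ t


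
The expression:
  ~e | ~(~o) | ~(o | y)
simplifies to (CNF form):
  o | ~e | ~y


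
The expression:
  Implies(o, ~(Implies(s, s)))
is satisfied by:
  {o: False}


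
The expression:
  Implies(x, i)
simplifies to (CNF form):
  i | ~x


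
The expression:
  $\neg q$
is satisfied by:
  {q: False}


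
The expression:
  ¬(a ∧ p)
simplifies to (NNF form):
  ¬a ∨ ¬p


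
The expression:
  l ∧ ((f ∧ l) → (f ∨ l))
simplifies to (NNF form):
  l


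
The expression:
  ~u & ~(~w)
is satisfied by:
  {w: True, u: False}


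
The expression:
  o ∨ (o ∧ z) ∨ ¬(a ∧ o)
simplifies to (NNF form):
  True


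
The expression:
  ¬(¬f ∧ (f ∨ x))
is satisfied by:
  {f: True, x: False}
  {x: False, f: False}
  {x: True, f: True}


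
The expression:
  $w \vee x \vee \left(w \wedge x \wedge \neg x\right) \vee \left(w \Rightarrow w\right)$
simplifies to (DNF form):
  $\text{True}$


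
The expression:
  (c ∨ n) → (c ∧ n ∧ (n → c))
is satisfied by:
  {c: False, n: False}
  {n: True, c: True}


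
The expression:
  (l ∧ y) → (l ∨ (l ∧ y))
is always true.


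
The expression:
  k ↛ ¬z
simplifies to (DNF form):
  k ∧ z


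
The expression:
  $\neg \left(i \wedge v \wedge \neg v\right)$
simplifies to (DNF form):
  $\text{True}$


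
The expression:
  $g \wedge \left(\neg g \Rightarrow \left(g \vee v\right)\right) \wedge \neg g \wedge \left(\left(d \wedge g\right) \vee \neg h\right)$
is never true.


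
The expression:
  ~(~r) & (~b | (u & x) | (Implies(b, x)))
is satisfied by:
  {r: True, x: True, b: False}
  {r: True, b: False, x: False}
  {r: True, x: True, b: True}


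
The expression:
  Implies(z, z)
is always true.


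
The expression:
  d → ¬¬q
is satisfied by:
  {q: True, d: False}
  {d: False, q: False}
  {d: True, q: True}


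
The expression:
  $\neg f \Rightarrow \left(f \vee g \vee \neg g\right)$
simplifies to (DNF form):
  $\text{True}$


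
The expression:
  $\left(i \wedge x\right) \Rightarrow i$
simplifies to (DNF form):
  $\text{True}$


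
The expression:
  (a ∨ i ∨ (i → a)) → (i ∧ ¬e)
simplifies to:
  i ∧ ¬e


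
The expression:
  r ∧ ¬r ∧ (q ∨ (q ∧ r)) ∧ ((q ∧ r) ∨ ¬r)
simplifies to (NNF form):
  False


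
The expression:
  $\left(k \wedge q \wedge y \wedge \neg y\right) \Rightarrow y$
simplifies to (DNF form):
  $\text{True}$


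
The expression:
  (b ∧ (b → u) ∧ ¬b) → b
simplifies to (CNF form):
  True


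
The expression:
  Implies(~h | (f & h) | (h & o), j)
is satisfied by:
  {j: True, h: True, o: False, f: False}
  {j: True, h: False, o: False, f: False}
  {f: True, j: True, h: True, o: False}
  {f: True, j: True, h: False, o: False}
  {j: True, o: True, h: True, f: False}
  {j: True, o: True, h: False, f: False}
  {j: True, o: True, f: True, h: True}
  {j: True, o: True, f: True, h: False}
  {h: True, j: False, o: False, f: False}


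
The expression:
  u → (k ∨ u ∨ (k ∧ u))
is always true.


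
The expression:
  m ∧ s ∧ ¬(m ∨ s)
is never true.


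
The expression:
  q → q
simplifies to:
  True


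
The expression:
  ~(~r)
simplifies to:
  r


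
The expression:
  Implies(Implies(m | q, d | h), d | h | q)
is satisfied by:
  {d: True, q: True, m: True, h: True}
  {d: True, q: True, m: True, h: False}
  {d: True, q: True, h: True, m: False}
  {d: True, q: True, h: False, m: False}
  {d: True, m: True, h: True, q: False}
  {d: True, m: True, h: False, q: False}
  {d: True, m: False, h: True, q: False}
  {d: True, m: False, h: False, q: False}
  {q: True, m: True, h: True, d: False}
  {q: True, m: True, h: False, d: False}
  {q: True, h: True, m: False, d: False}
  {q: True, h: False, m: False, d: False}
  {m: True, h: True, q: False, d: False}
  {m: True, q: False, h: False, d: False}
  {h: True, q: False, m: False, d: False}


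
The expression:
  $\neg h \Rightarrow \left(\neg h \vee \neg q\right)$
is always true.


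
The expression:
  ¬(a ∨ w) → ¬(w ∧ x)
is always true.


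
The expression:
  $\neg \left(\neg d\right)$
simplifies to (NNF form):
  $d$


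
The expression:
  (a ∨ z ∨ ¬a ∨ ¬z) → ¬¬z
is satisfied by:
  {z: True}


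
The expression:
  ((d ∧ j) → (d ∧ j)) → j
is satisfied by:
  {j: True}


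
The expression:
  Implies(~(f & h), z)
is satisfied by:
  {z: True, f: True, h: True}
  {z: True, f: True, h: False}
  {z: True, h: True, f: False}
  {z: True, h: False, f: False}
  {f: True, h: True, z: False}


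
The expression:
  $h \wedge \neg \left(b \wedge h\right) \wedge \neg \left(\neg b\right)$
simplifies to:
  $\text{False}$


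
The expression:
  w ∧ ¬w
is never true.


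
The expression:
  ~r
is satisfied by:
  {r: False}


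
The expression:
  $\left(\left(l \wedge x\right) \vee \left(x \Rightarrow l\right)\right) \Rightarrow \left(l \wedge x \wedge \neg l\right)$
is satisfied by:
  {x: True, l: False}


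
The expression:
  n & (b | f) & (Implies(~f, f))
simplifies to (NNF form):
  f & n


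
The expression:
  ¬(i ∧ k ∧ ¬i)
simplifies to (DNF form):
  True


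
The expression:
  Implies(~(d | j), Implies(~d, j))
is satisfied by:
  {d: True, j: True}
  {d: True, j: False}
  {j: True, d: False}


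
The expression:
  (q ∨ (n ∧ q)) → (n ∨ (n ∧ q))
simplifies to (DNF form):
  n ∨ ¬q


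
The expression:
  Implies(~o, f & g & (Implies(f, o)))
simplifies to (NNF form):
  o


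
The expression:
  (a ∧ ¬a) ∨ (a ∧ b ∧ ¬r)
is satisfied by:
  {a: True, b: True, r: False}


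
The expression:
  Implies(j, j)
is always true.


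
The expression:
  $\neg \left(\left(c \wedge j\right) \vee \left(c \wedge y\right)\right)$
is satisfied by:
  {j: False, c: False, y: False}
  {y: True, j: False, c: False}
  {j: True, y: False, c: False}
  {y: True, j: True, c: False}
  {c: True, y: False, j: False}


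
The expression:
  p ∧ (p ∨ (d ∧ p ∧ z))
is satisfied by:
  {p: True}


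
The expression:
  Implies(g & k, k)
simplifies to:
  True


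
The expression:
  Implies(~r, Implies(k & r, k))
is always true.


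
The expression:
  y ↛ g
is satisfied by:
  {y: True, g: False}


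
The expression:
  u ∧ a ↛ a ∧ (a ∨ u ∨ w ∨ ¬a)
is never true.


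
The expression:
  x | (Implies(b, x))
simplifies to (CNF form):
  x | ~b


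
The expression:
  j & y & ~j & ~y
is never true.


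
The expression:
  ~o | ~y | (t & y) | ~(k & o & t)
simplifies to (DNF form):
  True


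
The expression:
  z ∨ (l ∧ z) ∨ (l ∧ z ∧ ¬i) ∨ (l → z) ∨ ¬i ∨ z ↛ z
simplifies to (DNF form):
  z ∨ ¬i ∨ ¬l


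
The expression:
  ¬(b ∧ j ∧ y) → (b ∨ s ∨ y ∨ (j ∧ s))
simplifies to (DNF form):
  b ∨ s ∨ y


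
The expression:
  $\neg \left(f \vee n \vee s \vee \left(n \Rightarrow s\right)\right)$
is never true.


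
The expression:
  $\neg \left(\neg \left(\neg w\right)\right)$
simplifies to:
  $\neg w$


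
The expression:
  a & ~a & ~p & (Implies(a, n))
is never true.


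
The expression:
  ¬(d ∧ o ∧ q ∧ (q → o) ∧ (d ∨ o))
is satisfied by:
  {o: False, q: False, d: False}
  {d: True, o: False, q: False}
  {q: True, o: False, d: False}
  {d: True, q: True, o: False}
  {o: True, d: False, q: False}
  {d: True, o: True, q: False}
  {q: True, o: True, d: False}


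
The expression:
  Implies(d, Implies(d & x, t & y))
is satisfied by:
  {t: True, y: True, x: False, d: False}
  {t: True, y: False, x: False, d: False}
  {y: True, d: False, t: False, x: False}
  {d: False, y: False, t: False, x: False}
  {d: True, t: True, y: True, x: False}
  {d: True, t: True, y: False, x: False}
  {d: True, y: True, t: False, x: False}
  {d: True, y: False, t: False, x: False}
  {x: True, t: True, y: True, d: False}
  {x: True, t: True, y: False, d: False}
  {x: True, y: True, t: False, d: False}
  {x: True, y: False, t: False, d: False}
  {d: True, x: True, t: True, y: True}


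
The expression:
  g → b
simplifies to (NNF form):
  b ∨ ¬g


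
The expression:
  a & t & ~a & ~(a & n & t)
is never true.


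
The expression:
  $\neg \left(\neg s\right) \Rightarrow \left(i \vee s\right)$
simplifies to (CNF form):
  $\text{True}$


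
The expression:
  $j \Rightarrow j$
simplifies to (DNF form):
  $\text{True}$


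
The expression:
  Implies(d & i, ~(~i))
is always true.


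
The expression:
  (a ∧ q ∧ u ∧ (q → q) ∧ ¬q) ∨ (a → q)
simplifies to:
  q ∨ ¬a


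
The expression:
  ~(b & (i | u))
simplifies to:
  ~b | (~i & ~u)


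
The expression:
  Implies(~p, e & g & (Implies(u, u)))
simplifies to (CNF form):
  (e | p) & (g | p)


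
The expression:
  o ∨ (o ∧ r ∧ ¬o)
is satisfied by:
  {o: True}


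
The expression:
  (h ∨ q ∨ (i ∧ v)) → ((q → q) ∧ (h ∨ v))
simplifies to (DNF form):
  h ∨ v ∨ ¬q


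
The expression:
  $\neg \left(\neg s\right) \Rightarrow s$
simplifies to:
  $\text{True}$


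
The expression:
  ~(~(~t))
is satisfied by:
  {t: False}


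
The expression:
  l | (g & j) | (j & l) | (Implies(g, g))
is always true.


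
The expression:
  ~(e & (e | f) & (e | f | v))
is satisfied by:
  {e: False}


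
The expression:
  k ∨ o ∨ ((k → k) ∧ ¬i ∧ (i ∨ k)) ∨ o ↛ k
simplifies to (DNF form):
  k ∨ o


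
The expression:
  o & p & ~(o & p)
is never true.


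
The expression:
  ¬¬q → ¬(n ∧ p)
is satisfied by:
  {p: False, q: False, n: False}
  {n: True, p: False, q: False}
  {q: True, p: False, n: False}
  {n: True, q: True, p: False}
  {p: True, n: False, q: False}
  {n: True, p: True, q: False}
  {q: True, p: True, n: False}


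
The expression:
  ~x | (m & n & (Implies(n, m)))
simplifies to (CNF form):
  (m | ~x) & (n | ~x)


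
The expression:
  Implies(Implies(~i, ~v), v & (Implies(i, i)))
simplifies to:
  v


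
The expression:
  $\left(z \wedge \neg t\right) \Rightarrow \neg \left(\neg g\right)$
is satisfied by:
  {t: True, g: True, z: False}
  {t: True, g: False, z: False}
  {g: True, t: False, z: False}
  {t: False, g: False, z: False}
  {t: True, z: True, g: True}
  {t: True, z: True, g: False}
  {z: True, g: True, t: False}


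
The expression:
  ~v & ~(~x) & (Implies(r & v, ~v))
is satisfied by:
  {x: True, v: False}


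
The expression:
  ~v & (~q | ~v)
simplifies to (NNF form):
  ~v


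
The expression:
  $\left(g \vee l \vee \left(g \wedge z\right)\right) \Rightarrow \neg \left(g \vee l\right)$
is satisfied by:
  {g: False, l: False}


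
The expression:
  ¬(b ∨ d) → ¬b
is always true.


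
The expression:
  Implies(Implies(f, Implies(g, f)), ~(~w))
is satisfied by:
  {w: True}


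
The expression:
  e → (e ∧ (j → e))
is always true.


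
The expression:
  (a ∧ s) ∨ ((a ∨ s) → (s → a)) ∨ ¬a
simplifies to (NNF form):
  True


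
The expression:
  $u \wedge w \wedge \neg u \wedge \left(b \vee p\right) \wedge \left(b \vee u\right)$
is never true.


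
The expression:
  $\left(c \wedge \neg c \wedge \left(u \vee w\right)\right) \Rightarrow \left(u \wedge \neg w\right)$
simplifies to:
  $\text{True}$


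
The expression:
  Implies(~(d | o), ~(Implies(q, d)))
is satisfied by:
  {d: True, q: True, o: True}
  {d: True, q: True, o: False}
  {d: True, o: True, q: False}
  {d: True, o: False, q: False}
  {q: True, o: True, d: False}
  {q: True, o: False, d: False}
  {o: True, q: False, d: False}


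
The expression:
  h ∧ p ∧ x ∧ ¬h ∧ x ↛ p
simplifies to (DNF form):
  False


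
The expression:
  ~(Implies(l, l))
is never true.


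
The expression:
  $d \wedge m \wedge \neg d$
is never true.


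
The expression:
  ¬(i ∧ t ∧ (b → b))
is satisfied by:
  {t: False, i: False}
  {i: True, t: False}
  {t: True, i: False}


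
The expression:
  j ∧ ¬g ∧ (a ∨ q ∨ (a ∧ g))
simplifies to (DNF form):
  (a ∧ j ∧ ¬g) ∨ (j ∧ q ∧ ¬g)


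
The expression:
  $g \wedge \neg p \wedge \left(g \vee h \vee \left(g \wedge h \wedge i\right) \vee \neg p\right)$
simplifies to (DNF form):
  $g \wedge \neg p$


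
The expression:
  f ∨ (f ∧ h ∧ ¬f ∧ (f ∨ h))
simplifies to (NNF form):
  f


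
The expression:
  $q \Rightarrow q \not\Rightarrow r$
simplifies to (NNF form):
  $\neg q \vee \neg r$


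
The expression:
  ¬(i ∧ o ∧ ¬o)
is always true.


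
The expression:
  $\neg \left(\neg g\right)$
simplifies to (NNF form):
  $g$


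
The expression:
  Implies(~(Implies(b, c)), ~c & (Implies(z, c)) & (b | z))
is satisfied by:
  {c: True, z: False, b: False}
  {c: False, z: False, b: False}
  {b: True, c: True, z: False}
  {b: True, c: False, z: False}
  {z: True, c: True, b: False}
  {z: True, c: False, b: False}
  {z: True, b: True, c: True}


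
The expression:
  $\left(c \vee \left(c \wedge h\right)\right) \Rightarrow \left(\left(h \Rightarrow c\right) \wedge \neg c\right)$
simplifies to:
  $\neg c$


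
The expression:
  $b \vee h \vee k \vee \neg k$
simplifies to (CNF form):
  $\text{True}$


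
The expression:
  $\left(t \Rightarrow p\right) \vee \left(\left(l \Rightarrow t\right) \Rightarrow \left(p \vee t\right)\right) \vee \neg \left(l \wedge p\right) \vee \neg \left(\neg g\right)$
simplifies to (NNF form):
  $\text{True}$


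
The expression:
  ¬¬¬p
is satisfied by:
  {p: False}


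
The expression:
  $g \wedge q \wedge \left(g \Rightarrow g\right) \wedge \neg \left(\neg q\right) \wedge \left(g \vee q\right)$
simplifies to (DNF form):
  $g \wedge q$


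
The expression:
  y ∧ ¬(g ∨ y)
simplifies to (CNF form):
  False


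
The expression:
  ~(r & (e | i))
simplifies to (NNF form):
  ~r | (~e & ~i)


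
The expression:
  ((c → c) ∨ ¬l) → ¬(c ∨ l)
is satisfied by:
  {l: False, c: False}


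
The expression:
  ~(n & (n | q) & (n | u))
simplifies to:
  ~n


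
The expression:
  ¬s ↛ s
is always true.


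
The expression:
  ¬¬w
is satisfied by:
  {w: True}


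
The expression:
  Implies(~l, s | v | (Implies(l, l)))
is always true.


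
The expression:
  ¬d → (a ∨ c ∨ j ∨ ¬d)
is always true.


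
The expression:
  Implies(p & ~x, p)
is always true.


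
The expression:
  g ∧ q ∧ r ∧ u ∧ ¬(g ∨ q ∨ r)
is never true.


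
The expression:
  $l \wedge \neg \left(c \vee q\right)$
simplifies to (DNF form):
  $l \wedge \neg c \wedge \neg q$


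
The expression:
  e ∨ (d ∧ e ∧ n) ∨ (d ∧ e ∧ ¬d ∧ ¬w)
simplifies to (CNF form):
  e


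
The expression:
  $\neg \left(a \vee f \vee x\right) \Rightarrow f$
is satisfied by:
  {a: True, x: True, f: True}
  {a: True, x: True, f: False}
  {a: True, f: True, x: False}
  {a: True, f: False, x: False}
  {x: True, f: True, a: False}
  {x: True, f: False, a: False}
  {f: True, x: False, a: False}


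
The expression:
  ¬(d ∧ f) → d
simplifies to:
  d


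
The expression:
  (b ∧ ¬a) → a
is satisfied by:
  {a: True, b: False}
  {b: False, a: False}
  {b: True, a: True}


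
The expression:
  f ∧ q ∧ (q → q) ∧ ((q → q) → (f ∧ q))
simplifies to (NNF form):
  f ∧ q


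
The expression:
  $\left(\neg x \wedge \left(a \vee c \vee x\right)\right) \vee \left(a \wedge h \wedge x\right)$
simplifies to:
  $\left(a \wedge h\right) \vee \left(a \wedge \neg x\right) \vee \left(c \wedge \neg x\right)$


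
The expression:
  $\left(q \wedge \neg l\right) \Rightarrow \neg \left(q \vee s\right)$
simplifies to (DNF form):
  $l \vee \neg q$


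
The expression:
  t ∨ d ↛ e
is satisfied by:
  {t: True, d: True, e: False}
  {t: True, d: False, e: False}
  {t: True, e: True, d: True}
  {t: True, e: True, d: False}
  {d: True, e: False, t: False}


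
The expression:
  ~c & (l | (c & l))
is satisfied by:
  {l: True, c: False}


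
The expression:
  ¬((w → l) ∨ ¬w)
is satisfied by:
  {w: True, l: False}


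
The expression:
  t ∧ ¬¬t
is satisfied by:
  {t: True}


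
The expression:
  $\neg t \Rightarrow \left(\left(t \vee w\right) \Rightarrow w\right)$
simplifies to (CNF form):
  $\text{True}$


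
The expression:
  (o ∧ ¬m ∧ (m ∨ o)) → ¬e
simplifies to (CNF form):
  m ∨ ¬e ∨ ¬o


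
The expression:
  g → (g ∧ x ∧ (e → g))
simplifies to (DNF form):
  x ∨ ¬g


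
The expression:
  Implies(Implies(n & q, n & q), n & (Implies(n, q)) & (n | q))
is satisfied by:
  {q: True, n: True}


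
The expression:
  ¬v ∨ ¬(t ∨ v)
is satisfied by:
  {v: False}


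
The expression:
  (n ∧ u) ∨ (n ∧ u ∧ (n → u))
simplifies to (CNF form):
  n ∧ u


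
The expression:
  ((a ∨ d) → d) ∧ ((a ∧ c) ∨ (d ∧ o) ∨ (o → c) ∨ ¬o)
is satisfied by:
  {d: True, c: True, o: False, a: False}
  {d: True, o: False, c: False, a: False}
  {d: True, c: True, o: True, a: False}
  {d: True, o: True, c: False, a: False}
  {a: True, d: True, c: True, o: False}
  {a: True, d: True, o: False, c: False}
  {a: True, d: True, c: True, o: True}
  {a: True, d: True, o: True, c: False}
  {c: True, a: False, o: False, d: False}
  {a: False, o: False, c: False, d: False}
  {c: True, o: True, a: False, d: False}


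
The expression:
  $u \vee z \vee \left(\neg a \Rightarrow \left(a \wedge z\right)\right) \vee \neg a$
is always true.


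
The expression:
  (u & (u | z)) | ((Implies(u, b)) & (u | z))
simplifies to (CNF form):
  u | z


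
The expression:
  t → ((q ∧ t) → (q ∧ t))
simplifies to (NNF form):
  True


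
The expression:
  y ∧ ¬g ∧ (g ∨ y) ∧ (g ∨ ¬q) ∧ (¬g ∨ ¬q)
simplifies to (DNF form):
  y ∧ ¬g ∧ ¬q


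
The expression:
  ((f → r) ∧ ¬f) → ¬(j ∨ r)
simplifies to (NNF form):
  f ∨ (¬j ∧ ¬r)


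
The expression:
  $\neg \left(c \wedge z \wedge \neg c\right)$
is always true.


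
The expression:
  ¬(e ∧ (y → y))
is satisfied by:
  {e: False}


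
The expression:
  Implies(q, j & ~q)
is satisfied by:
  {q: False}


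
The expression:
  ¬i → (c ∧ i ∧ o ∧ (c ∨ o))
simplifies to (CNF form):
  i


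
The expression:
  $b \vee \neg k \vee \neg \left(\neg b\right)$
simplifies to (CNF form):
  $b \vee \neg k$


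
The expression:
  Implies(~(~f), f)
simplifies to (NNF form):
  True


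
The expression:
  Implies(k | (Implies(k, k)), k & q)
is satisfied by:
  {q: True, k: True}


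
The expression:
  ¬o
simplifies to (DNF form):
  ¬o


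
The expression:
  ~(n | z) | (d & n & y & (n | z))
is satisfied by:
  {y: True, d: True, z: False, n: False}
  {y: True, d: False, z: False, n: False}
  {d: True, y: False, z: False, n: False}
  {y: False, d: False, z: False, n: False}
  {y: True, n: True, d: True, z: False}
  {y: True, n: True, z: True, d: True}


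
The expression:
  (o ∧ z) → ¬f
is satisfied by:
  {o: False, z: False, f: False}
  {f: True, o: False, z: False}
  {z: True, o: False, f: False}
  {f: True, z: True, o: False}
  {o: True, f: False, z: False}
  {f: True, o: True, z: False}
  {z: True, o: True, f: False}


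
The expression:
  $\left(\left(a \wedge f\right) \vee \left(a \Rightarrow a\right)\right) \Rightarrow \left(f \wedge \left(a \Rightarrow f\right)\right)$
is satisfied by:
  {f: True}


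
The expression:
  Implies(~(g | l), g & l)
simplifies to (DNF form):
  g | l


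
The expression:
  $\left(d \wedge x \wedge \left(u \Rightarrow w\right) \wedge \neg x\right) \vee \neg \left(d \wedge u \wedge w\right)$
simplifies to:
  $\neg d \vee \neg u \vee \neg w$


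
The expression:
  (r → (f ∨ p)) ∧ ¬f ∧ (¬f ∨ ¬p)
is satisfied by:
  {p: True, f: False, r: False}
  {p: False, f: False, r: False}
  {r: True, p: True, f: False}


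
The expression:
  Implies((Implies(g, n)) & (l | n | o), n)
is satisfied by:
  {n: True, g: True, o: False, l: False}
  {n: True, g: True, l: True, o: False}
  {n: True, g: True, o: True, l: False}
  {n: True, g: True, l: True, o: True}
  {n: True, o: False, l: False, g: False}
  {n: True, l: True, o: False, g: False}
  {n: True, o: True, l: False, g: False}
  {n: True, l: True, o: True, g: False}
  {g: True, o: False, l: False, n: False}
  {l: True, g: True, o: False, n: False}
  {g: True, o: True, l: False, n: False}
  {l: True, g: True, o: True, n: False}
  {g: False, o: False, l: False, n: False}


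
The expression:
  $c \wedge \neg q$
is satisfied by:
  {c: True, q: False}


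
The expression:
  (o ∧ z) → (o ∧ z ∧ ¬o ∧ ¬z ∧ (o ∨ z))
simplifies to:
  ¬o ∨ ¬z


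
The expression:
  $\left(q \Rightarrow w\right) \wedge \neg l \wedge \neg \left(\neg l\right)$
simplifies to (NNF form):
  $\text{False}$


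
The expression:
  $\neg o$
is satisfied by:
  {o: False}


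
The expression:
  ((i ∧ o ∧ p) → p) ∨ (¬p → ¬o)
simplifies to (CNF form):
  True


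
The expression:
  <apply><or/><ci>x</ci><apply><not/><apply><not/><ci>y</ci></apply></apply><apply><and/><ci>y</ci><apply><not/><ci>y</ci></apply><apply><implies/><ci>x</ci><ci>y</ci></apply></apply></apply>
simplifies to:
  <apply><or/><ci>x</ci><ci>y</ci></apply>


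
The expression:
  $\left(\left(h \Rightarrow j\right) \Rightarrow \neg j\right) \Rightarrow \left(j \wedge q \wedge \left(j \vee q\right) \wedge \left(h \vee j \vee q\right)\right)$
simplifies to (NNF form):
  $j$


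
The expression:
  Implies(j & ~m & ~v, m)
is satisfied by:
  {m: True, v: True, j: False}
  {m: True, v: False, j: False}
  {v: True, m: False, j: False}
  {m: False, v: False, j: False}
  {j: True, m: True, v: True}
  {j: True, m: True, v: False}
  {j: True, v: True, m: False}


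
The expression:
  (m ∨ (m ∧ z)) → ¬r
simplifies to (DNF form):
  ¬m ∨ ¬r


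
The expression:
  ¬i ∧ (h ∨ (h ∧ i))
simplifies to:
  h ∧ ¬i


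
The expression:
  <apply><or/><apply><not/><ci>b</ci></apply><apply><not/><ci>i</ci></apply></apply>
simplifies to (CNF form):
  <apply><or/><apply><not/><ci>b</ci></apply><apply><not/><ci>i</ci></apply></apply>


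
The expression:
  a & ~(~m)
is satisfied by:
  {a: True, m: True}


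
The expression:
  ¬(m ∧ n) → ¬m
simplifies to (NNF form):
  n ∨ ¬m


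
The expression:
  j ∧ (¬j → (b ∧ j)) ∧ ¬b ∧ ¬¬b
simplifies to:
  False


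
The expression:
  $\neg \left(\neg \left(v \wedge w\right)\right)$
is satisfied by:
  {w: True, v: True}


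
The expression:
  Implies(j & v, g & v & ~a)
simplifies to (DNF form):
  ~j | ~v | (g & ~a)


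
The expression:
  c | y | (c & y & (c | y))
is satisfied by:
  {y: True, c: True}
  {y: True, c: False}
  {c: True, y: False}


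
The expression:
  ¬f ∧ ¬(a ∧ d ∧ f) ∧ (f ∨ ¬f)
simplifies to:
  ¬f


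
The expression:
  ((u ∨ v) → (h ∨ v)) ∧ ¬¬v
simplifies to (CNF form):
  v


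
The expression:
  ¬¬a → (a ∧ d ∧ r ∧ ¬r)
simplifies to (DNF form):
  ¬a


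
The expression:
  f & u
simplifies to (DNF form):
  f & u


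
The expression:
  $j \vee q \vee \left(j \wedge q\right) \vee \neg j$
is always true.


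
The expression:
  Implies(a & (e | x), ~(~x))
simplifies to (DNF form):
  x | ~a | ~e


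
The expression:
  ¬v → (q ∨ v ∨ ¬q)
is always true.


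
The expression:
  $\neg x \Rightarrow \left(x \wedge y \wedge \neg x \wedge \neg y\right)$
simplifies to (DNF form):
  $x$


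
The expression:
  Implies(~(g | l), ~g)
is always true.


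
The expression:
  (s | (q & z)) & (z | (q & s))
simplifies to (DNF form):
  (q & s) | (q & z) | (s & z)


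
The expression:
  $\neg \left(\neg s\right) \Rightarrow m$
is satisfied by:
  {m: True, s: False}
  {s: False, m: False}
  {s: True, m: True}


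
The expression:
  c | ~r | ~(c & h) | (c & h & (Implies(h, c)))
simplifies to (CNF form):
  True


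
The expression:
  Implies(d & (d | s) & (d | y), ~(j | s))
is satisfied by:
  {j: False, d: False, s: False}
  {s: True, j: False, d: False}
  {j: True, s: False, d: False}
  {s: True, j: True, d: False}
  {d: True, s: False, j: False}


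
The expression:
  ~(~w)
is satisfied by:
  {w: True}


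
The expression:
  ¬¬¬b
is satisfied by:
  {b: False}


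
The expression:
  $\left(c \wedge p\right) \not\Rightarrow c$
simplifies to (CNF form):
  $\text{False}$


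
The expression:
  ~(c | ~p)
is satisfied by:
  {p: True, c: False}


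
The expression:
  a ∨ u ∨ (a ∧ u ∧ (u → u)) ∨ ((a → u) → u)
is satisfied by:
  {a: True, u: True}
  {a: True, u: False}
  {u: True, a: False}


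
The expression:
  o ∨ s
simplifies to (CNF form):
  o ∨ s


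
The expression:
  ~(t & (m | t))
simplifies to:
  ~t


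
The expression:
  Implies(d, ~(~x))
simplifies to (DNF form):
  x | ~d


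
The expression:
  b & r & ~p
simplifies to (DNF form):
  b & r & ~p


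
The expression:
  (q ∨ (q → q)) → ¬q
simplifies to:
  ¬q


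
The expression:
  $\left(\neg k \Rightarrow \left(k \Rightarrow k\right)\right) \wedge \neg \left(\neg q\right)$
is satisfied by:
  {q: True}


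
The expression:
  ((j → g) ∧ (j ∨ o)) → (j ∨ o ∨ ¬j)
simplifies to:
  True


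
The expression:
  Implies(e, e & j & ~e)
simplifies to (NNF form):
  ~e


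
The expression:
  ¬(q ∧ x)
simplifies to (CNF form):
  ¬q ∨ ¬x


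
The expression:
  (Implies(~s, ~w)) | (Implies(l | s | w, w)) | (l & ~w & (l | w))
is always true.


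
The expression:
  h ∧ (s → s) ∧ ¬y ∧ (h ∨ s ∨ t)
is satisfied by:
  {h: True, y: False}


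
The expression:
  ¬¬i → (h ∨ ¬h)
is always true.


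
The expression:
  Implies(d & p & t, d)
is always true.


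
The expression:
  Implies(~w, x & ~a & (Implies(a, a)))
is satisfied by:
  {w: True, x: True, a: False}
  {w: True, x: False, a: False}
  {a: True, w: True, x: True}
  {a: True, w: True, x: False}
  {x: True, a: False, w: False}


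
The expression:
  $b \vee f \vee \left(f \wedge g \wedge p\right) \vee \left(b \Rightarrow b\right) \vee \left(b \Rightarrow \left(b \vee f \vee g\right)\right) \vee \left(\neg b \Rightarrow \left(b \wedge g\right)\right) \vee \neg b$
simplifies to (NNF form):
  $\text{True}$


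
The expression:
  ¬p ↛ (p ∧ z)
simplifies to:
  ¬p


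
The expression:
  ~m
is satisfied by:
  {m: False}


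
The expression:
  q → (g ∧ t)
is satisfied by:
  {g: True, t: True, q: False}
  {g: True, t: False, q: False}
  {t: True, g: False, q: False}
  {g: False, t: False, q: False}
  {q: True, g: True, t: True}


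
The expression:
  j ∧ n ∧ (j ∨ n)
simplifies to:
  j ∧ n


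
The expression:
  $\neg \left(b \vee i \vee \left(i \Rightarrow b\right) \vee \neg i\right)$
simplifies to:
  $\text{False}$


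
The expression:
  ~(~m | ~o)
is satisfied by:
  {m: True, o: True}


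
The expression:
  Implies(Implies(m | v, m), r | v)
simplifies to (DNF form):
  r | v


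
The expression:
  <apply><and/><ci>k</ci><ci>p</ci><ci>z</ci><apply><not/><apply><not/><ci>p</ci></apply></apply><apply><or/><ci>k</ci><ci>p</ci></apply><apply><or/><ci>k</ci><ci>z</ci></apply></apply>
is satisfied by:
  {z: True, p: True, k: True}


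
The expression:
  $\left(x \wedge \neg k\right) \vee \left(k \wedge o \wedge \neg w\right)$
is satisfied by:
  {o: True, x: True, k: False, w: False}
  {x: True, w: False, o: False, k: False}
  {w: True, o: True, x: True, k: False}
  {w: True, x: True, o: False, k: False}
  {k: True, o: True, x: True, w: False}
  {k: True, o: True, w: False, x: False}


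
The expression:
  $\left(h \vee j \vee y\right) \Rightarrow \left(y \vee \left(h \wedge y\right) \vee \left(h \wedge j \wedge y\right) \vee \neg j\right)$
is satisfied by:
  {y: True, j: False}
  {j: False, y: False}
  {j: True, y: True}


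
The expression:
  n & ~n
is never true.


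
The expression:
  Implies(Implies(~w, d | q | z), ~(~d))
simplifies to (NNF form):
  d | (~q & ~w & ~z)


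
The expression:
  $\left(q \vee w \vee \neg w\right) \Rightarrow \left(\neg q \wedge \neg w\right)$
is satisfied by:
  {q: False, w: False}


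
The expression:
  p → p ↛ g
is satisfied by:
  {p: False, g: False}
  {g: True, p: False}
  {p: True, g: False}


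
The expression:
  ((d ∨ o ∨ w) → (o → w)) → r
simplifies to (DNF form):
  r ∨ (o ∧ ¬w)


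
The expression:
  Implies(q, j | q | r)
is always true.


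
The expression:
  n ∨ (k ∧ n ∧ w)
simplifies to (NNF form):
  n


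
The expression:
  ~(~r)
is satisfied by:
  {r: True}


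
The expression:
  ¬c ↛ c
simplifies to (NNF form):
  True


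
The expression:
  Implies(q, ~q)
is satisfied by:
  {q: False}


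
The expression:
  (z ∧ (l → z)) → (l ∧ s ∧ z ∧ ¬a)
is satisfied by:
  {l: True, s: True, a: False, z: False}
  {l: True, s: False, a: False, z: False}
  {s: True, l: False, a: False, z: False}
  {l: False, s: False, a: False, z: False}
  {l: True, a: True, s: True, z: False}
  {l: True, a: True, s: False, z: False}
  {a: True, s: True, l: False, z: False}
  {a: True, s: False, l: False, z: False}
  {z: True, l: True, a: False, s: True}


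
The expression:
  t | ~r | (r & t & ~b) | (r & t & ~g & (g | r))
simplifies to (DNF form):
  t | ~r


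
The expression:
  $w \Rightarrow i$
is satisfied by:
  {i: True, w: False}
  {w: False, i: False}
  {w: True, i: True}


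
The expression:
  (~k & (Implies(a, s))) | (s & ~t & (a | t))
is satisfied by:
  {s: True, t: False, k: False, a: False}
  {s: False, t: False, k: False, a: False}
  {a: True, s: True, t: False, k: False}
  {s: True, t: True, a: False, k: False}
  {t: True, a: False, k: False, s: False}
  {a: True, s: True, t: True, k: False}
  {s: True, a: True, k: True, t: False}


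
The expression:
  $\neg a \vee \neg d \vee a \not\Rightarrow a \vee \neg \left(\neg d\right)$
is always true.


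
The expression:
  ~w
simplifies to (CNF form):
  ~w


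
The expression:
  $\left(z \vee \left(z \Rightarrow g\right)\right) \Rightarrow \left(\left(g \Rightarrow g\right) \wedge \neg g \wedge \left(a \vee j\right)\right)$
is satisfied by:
  {a: True, j: True, g: False}
  {a: True, g: False, j: False}
  {j: True, g: False, a: False}


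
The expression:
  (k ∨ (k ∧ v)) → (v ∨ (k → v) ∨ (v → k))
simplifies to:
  True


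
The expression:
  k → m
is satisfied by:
  {m: True, k: False}
  {k: False, m: False}
  {k: True, m: True}


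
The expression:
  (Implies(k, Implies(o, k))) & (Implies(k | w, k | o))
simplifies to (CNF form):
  k | o | ~w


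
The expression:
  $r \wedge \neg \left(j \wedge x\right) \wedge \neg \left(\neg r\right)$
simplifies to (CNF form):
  $r \wedge \left(\neg j \vee \neg x\right)$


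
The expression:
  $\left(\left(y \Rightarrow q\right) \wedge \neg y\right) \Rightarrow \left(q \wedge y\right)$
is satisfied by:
  {y: True}


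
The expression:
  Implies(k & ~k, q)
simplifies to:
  True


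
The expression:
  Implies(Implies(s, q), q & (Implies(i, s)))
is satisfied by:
  {q: True, s: True, i: False}
  {s: True, i: False, q: False}
  {q: True, s: True, i: True}
  {s: True, i: True, q: False}
  {q: True, i: False, s: False}
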